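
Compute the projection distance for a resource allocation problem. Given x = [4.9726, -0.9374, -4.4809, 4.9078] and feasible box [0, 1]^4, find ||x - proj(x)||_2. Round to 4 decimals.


Project each component onto [0, 1].
clip(4.9726) = 1.0, clip(-0.9374) = 0.0, clip(-4.4809) = 0.0, clip(4.9078) = 1.0
Projection = [1.0, 0.0, 0.0, 1.0]
Squared diffs: [15.7816, 0.8787, 20.0785, 15.2709]
Distance = sqrt(52.0097) = 7.2118


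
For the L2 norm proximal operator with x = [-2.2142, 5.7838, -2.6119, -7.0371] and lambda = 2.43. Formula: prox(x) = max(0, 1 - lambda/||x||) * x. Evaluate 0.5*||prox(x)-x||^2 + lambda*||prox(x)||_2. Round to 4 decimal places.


Step 1: Compute ||x||.
||x|| = 9.7313
Step 2: Compute scaling factor.
scale = max(0, 1 - 2.43/9.7313) = 0.7503
Step 3: prox(x) = [-1.6613, 4.3395, -1.9597, -5.2799]
||prox(x)|| = 7.3013
Step 4: Proximal objective.
0.5*||prox-x||^2 = 2.9525
lambda*||prox|| = 17.7422
Total = 20.6946


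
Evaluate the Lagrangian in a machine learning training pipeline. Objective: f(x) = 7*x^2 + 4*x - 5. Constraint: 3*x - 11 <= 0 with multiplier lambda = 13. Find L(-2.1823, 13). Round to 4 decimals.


Step 1: Evaluate f(x).
f(-2.1823) = 7*(-2.1823)^2 + 4*(-2.1823) - 5 = 19.6078
Step 2: Evaluate g(x).
g(-2.1823) = 3*-2.1823 - 11 = -17.5469
Step 3: Compute Lagrangian.
L = 19.6078 + 13*-17.5469 = -208.5019


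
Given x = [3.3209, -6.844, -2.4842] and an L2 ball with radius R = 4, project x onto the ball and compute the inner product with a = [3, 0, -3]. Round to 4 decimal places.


Step 1: Compute ||x|| (intermediates to 6 decimals).
||x|| = sqrt(3.3209^2 + (-6.844)^2 + (-2.4842)^2) = 8.002497
Step 2: Project.
Since ||x|| > R, scale = R/||x|| = 4/8.002497 = 0.499844, proj(x) = scale * x
proj(x) = [1.659932, -3.420932, -1.241712]
Step 3: Dot product.
a^T * proj(x) = 3*1.659932 + 0*(-3.420932) - 3*(-1.241712) = 8.7049


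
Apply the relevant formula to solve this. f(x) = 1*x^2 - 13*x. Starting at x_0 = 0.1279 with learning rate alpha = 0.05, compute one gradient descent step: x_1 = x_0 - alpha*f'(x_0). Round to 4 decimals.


We compute the gradient at x_0 and apply the update.
f'(x) = 2*x - 13
f'(0.1279) = 2*0.1279 - 13 = -12.7442
x_1 = 0.1279 - 0.05*-12.7442 = 0.7651


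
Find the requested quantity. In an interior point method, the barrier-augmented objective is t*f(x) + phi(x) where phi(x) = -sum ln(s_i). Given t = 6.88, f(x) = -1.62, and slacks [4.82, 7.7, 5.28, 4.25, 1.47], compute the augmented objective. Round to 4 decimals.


Step 1: Compute log-barrier.
ln values: [1.5728, 2.0412, 1.6639, 1.4469, 0.3853]
phi = -(1.5728 + 2.0412 + 1.6639 + 1.4469 + 0.3853) = -7.1101
Step 2: Compute augmented objective.
t*f(x) = 6.88*-1.62 = -11.1456
Total = -11.1456 - 7.1101 = -18.2557


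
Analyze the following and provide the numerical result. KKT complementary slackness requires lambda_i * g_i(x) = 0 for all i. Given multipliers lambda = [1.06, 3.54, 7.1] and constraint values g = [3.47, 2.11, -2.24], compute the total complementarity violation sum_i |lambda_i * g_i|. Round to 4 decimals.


KKT complementary slackness check:
lambda_1 * g_1 = 1.06 * 3.47 = 3.6782
lambda_2 * g_2 = 3.54 * 2.11 = 7.4694
lambda_3 * g_3 = 7.1 * -2.24 = -15.904
Total violation = 3.6782 + 7.4694 + 15.904 = 27.0516


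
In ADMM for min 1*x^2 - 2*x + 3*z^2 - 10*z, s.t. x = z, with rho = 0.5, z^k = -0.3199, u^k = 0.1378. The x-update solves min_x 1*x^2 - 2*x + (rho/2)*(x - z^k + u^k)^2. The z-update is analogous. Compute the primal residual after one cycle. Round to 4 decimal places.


ADMM iteration with rho = 0.5, z^k = -0.3199, u^k = 0.1378
Step 1: x-update.
Minimize 1*x^2 - 2*x + (0.5/2)*(x + 0.3199 + 0.1378)^2
FOC: (2*1 + 0.5)*x = 2 + 0.5*(-0.3199 - 0.1378)
x^{k+1} = 0.7085
Step 2: z-update.
Minimize 3*z^2 - 10*z + (0.5/2)*(0.7085 - z + 0.1378)^2
FOC: (2*3 + 0.5)*z = 10 + 0.5*(0.7085 + 0.1378)
z^{k+1} = 1.6036
Step 3: u-update.
u^{k+1} = 0.1378 + 0.7085 - 1.6036 = -0.7573
Step 4: Primal residual = |0.7085 - 1.6036| = 0.8951


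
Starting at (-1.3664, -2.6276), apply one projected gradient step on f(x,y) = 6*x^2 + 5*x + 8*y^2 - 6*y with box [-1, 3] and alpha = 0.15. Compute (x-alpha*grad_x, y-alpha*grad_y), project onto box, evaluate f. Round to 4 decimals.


Step 1: Compute gradient at (-1.3664, -2.6276).
grad_x = 2*6*-1.3664 + 5 = -11.3968
grad_y = 2*8*-2.6276 - 6 = -48.0416
Step 2: Gradient step.
x_raw = -1.3664 - 0.15*-11.3968 = 0.3431
y_raw = -2.6276 - 0.15*-48.0416 = 4.5786
Step 3: Project onto [-1, 3].
x_proj = clip(0.3431) = 0.3431
y_proj = clip(4.5786) = 3.0
Step 4: Evaluate f.
f(0.3431, 3.0) = 56.422


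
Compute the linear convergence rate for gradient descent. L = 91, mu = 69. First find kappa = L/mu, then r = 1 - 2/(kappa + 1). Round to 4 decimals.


Step 1: Compute the condition number.
kappa = L/mu = 91/69 = 1.3188
Step 2: Compute the convergence rate.
r = 1 - 2/(kappa + 1) = 1 - 2*mu/(L + mu) = (L - mu)/(L + mu) = 22/160 = 0.1375


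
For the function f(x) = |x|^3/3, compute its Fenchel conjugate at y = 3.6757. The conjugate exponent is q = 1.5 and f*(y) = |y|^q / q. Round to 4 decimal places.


The conjugate exponent q satisfies 1/p + 1/q = 1.
p = 3, so q = 3/(3 - 1) = 1.5
|y|^q = 3.6757^1.5 = 7.0471
f*(3.6757) = 7.0471 / 1.5 = 4.6981


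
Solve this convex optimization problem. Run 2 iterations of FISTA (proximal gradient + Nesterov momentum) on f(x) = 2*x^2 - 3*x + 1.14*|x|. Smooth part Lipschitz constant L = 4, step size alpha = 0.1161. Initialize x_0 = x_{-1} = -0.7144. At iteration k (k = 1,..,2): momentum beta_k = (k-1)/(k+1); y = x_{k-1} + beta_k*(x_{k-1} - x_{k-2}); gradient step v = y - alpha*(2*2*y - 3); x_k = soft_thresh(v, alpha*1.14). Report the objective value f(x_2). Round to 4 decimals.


FISTA on f(x) = 2*x^2 - 3*x + 1.14*|x|
L = 4, alpha = 0.1161
Iteration 1: beta = 0.0, y = -0.7144 + 0.0*(-0.7144 + 0.7144) = -0.7144
  grad(y) = -5.8576, v = y - alpha*grad = -0.0343
  prox(v) = soft_thresh(-0.0343, 0.1324) = 0.0
Iteration 2: beta = 0.3333, y = 0.0 + 0.3333*(0.0 + 0.7144) = 0.2381
  grad(y) = -2.0475, v = y - alpha*grad = 0.4758
  prox(v) = soft_thresh(0.4758, 0.1324) = 0.3435
f(x_2) = 2*0.3435^2 - 3*0.3435 + 1.14*|0.3435| = -0.4029


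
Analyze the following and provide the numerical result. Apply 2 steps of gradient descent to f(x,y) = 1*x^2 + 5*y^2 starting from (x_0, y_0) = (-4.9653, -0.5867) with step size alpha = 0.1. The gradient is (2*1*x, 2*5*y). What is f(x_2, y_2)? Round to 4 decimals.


Gradient descent on f(x,y) = 1*x^2 + 5*y^2.
Starting point: (-4.9653, -0.5867), alpha = 0.1
Step 1: grad_x = 2*1*-4.9653 = -9.9306, grad_y = 2*5*-0.5867 = -5.867
  x_1 = -4.9653 - 0.1*-9.9306 = -3.9722
  y_1 = -0.5867 - 0.1*-5.867 = 0.0
Step 2: grad_x = 2*1*-3.9722 = -7.9445, grad_y = 2*5*0.0 = 0.0
  x_2 = -3.9722 - 0.1*-7.9445 = -3.1778
  y_2 = 0.0 - 0.1*0.0 = 0.0
f(-3.1778, 0.0) = 1*(-3.1778)^2 + 5*0.0^2 = 10.0984


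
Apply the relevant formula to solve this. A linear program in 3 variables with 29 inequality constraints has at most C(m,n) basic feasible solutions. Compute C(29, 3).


Each vertex corresponds to some choice of n active constraints out of m, so the number of vertices is at most C(m, n) = m! / (n!(m-n)!).
m = 29, n = 3
Numerator: 29 * 28 * 27
Denominator: 3! = 6
C(29, 3) = 3654


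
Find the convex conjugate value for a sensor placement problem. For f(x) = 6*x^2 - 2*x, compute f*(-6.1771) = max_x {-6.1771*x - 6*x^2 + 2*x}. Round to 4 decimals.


f*(y) = sup_x {y*x - a*x^2 - b*x} = sup_x {(y-b)*x - a*x^2}
FOC: (y - b) - 2a*x = 0 => x* = (y - b)/(2a)
x* = (-6.1771 + 2)/(2*6) = -0.3481
f*(-6.1771) = (y-b)^2/(4a) = (-6.1771 + 2)^2/(4*6)
= 17.4482/24 = 0.727


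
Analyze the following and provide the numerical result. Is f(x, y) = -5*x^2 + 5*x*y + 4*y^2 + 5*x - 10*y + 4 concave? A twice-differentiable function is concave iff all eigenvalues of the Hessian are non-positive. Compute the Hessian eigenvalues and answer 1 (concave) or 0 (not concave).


The Hessian of f(x,y) = -5*x^2 + 5*x*y + 4*y^2 + 5*x - 10*y + 4 is:
H = [[-10, 5], [5, 8]]
Trace = -10 + 8 = -2
Determinant = -10*8 - (5)^2 = -105
Discriminant = (-2)^2 - 4*-105 = 424.0
Eigenvalues: lambda_1 = -11.2956, lambda_2 = 9.2956
The function is not concave.

0


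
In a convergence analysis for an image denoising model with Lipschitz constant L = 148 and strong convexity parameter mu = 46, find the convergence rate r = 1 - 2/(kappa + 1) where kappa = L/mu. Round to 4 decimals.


Step 1: Compute the condition number.
kappa = L/mu = 148/46 = 3.2174
Step 2: Compute the convergence rate.
r = 1 - 2/(kappa + 1) = 1 - 2*mu/(L + mu) = (L - mu)/(L + mu) = 102/194 = 0.5258


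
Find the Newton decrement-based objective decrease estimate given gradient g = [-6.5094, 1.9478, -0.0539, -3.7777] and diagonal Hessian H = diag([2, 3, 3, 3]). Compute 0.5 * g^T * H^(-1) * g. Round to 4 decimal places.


Step 1: H is diagonal, so H^(-1) * g = [-3.2547, 0.6493, -0.018, -1.2592].
Step 2: g^T H^(-1) g = sum_i g_i^2 / H_ii
  = (-6.5094)^2/2 + (1.9478)^2/3 + (-0.0539)^2/3 + (-3.7777)^2/3
  = 21.1861 + 1.2646 + 0.001 + 4.757 = 27.2088
Step 3: Objective decrease = 0.5 * g^T H^(-1) g = 13.6044


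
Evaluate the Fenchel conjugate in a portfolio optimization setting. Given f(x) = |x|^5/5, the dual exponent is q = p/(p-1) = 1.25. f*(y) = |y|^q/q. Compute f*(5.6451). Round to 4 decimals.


The conjugate exponent q satisfies 1/p + 1/q = 1.
p = 5, so q = 5/(5 - 1) = 1.25
|y|^q = 5.6451^1.25 = 8.7014
f*(5.6451) = 8.7014 / 1.25 = 6.9611


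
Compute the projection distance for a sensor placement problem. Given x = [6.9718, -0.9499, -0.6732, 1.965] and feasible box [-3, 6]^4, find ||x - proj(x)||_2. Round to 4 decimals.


Project each component onto [-3, 6].
clip(6.9718) = 6.0, clip(-0.9499) = -0.9499, clip(-0.6732) = -0.6732, clip(1.965) = 1.965
Projection = [6.0, -0.9499, -0.6732, 1.965]
Squared diffs: [0.9444, 0.0, 0.0, 0.0]
Distance = sqrt(0.9444) = 0.9718


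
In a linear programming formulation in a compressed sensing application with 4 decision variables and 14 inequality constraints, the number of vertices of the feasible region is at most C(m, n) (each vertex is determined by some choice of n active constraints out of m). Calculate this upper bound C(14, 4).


Each vertex corresponds to some choice of n active constraints out of m, so the number of vertices is at most C(m, n) = m! / (n!(m-n)!).
m = 14, n = 4
Numerator: 14 * 13 * 12 * 11
Denominator: 4! = 24
C(14, 4) = 1001


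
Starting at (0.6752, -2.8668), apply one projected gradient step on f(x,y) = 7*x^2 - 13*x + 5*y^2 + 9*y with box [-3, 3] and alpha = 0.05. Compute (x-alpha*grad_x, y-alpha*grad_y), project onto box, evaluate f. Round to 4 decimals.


Step 1: Compute gradient at (0.6752, -2.8668).
grad_x = 2*7*0.6752 - 13 = -3.5472
grad_y = 2*5*-2.8668 + 9 = -19.668
Step 2: Gradient step.
x_raw = 0.6752 - 0.05*-3.5472 = 0.8526
y_raw = -2.8668 - 0.05*-19.668 = -1.8834
Step 3: Project onto [-3, 3].
x_proj = clip(0.8526) = 0.8526
y_proj = clip(-1.8834) = -1.8834
Step 4: Evaluate f.
f(0.8526, -1.8834) = -5.2099


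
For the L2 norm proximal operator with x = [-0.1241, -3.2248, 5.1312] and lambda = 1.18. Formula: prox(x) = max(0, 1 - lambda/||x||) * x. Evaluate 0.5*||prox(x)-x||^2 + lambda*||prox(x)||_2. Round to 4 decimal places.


Step 1: Compute ||x||.
||x|| = 6.0617
Step 2: Compute scaling factor.
scale = max(0, 1 - 1.18/6.0617) = 0.8053
Step 3: prox(x) = [-0.0999, -2.597, 4.1323]
||prox(x)|| = 4.8817
Step 4: Proximal objective.
0.5*||prox-x||^2 = 0.6962
lambda*||prox|| = 5.7604
Total = 6.4566


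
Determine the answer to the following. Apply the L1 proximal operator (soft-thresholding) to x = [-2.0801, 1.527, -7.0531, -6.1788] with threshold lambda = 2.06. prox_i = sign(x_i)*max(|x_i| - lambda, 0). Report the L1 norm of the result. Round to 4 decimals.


Soft-thresholding with lambda = 2.06:
prox(-2.0801) = sign(-2.0801)*max(|-2.0801| - 2.06, 0) = -0.0201
prox(1.527) = sign(1.527)*max(|1.527| - 2.06, 0) = 0.0
prox(-7.0531) = sign(-7.0531)*max(|-7.0531| - 2.06, 0) = -4.9931
prox(-6.1788) = sign(-6.1788)*max(|-6.1788| - 2.06, 0) = -4.1188
prox(x) = [-0.0201, 0.0, -4.9931, -4.1188]
||prox(x)||_1 = 0.0201 + 0.0 + 4.9931 + 4.1188 = 9.132


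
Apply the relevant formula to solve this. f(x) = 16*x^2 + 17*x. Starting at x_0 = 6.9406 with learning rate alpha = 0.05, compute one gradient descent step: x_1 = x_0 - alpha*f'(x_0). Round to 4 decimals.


We compute the gradient at x_0 and apply the update.
f'(x) = 32*x + 17
f'(6.9406) = 32*6.9406 + 17 = 239.0992
x_1 = 6.9406 - 0.05*239.0992 = -5.0144


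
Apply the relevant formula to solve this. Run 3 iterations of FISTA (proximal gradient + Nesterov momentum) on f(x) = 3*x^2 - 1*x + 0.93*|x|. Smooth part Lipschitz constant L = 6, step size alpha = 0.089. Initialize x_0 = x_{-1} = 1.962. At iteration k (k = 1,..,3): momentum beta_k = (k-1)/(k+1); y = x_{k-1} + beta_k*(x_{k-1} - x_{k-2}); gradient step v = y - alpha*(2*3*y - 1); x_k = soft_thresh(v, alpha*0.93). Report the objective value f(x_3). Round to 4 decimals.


FISTA on f(x) = 3*x^2 - 1*x + 0.93*|x|
L = 6, alpha = 0.089
Iteration 1: beta = 0.0, y = 1.962 + 0.0*(1.962 - 1.962) = 1.962
  grad(y) = 10.772, v = y - alpha*grad = 1.0033
  prox(v) = soft_thresh(1.0033, 0.0828) = 0.9205
Iteration 2: beta = 0.3333, y = 0.9205 + 0.3333*(0.9205 - 1.962) = 0.5734
  grad(y) = 2.4402, v = y - alpha*grad = 0.3562
  prox(v) = soft_thresh(0.3562, 0.0828) = 0.2734
Iteration 3: beta = 0.5, y = 0.2734 + 0.5*(0.2734 - 0.9205) = -0.0501
  grad(y) = -1.3008, v = y - alpha*grad = 0.0656
  prox(v) = soft_thresh(0.0656, 0.0828) = 0.0
f(x_3) = 3*0.0^2 - 1*0.0 + 0.93*|0.0| = 0.0


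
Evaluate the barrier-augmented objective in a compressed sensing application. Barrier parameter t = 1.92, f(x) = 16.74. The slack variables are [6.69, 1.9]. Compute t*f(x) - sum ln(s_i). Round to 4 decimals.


Step 1: Compute log-barrier.
ln values: [1.9006, 0.6419]
phi = -(1.9006 + 0.6419) = -2.5425
Step 2: Compute augmented objective.
t*f(x) = 1.92*16.74 = 32.1408
Total = 32.1408 - 2.5425 = 29.5983


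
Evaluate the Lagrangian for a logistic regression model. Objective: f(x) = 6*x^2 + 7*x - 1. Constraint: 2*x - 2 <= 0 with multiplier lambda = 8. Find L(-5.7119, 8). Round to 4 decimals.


Step 1: Evaluate f(x).
f(-5.7119) = 6*(-5.7119)^2 + 7*(-5.7119) - 1 = 154.7715
Step 2: Evaluate g(x).
g(-5.7119) = 2*-5.7119 - 2 = -13.4238
Step 3: Compute Lagrangian.
L = 154.7715 + 8*-13.4238 = 47.3811


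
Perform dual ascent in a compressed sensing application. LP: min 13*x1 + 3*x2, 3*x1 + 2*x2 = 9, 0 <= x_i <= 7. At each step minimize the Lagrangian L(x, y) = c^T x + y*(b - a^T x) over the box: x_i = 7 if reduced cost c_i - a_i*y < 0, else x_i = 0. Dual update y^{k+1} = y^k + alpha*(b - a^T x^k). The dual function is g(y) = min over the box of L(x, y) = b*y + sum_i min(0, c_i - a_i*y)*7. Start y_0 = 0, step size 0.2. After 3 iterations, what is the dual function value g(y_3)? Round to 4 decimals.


Dual ascent for LP: min 13*x1 + 3*x2, 3*x1 + 2*x2 = 9, 0 <= x_i <= 7
Step 1: y^k = 0.0, reduced costs: (13.0, 3.0)
  x^k = (0.0, 0.0), subgradient = b - a^T x = 9.0
  y^{k+1} = 0.0 + 0.2*9.0 = 1.8
Step 2: y^k = 1.8, reduced costs: (7.6, -0.6)
  x^k = (0.0, 7.0), subgradient = b - a^T x = -5.0
  y^{k+1} = 1.8 + 0.2*-5.0 = 0.8
Step 3: y^k = 0.8, reduced costs: (10.6, 1.4)
  x^k = (0.0, 0.0), subgradient = b - a^T x = 9.0
  y^{k+1} = 0.8 + 0.2*9.0 = 2.6
Dual objective at y_3 = 2.6: reduced costs (5.2, -2.2), box minimizer x = (0.0, 7.0)
g(y_3) = b*y + (c1 - a1*y)*x1 + (c2 - a2*y)*x2 = 9*2.6 + 5.2*0.0 + (-2.2)*7.0 = 23.4 + 0.0 - 15.4 = 8.0


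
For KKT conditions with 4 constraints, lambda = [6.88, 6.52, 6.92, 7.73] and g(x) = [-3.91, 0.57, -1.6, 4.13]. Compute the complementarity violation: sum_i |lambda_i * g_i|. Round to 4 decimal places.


KKT complementary slackness check:
lambda_1 * g_1 = 6.88 * -3.91 = -26.9008
lambda_2 * g_2 = 6.52 * 0.57 = 3.7164
lambda_3 * g_3 = 6.92 * -1.6 = -11.072
lambda_4 * g_4 = 7.73 * 4.13 = 31.9249
Total violation = 26.9008 + 3.7164 + 11.072 + 31.9249 = 73.6141


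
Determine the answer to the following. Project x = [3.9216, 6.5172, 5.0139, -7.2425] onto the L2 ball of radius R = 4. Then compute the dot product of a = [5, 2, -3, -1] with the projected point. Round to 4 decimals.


Step 1: Compute ||x|| (intermediates to 6 decimals).
||x|| = sqrt(3.9216^2 + 6.5172^2 + 5.0139^2 + (-7.2425)^2) = 11.63812
Step 2: Project.
Since ||x|| > R, scale = R/||x|| = 4/11.63812 = 0.343698, proj(x) = scale * x
proj(x) = [1.347846, 2.239949, 1.723267, -2.489233]
Step 3: Dot product.
a^T * proj(x) = 5*1.347846 + 2*2.239949 - 3*1.723267 - 1*(-2.489233) = 8.5386


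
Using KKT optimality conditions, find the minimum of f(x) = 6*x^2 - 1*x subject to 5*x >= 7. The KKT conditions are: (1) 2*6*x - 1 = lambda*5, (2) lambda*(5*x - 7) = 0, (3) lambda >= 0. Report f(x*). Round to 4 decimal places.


Step 1: Try lambda = 0 (constraint inactive).
x_unc = 1/(2*6) = 0.0833
Check: 5*0.0833 = 0.4165 < 7 -- violated!
Step 2: Constraint must be active: 5*x = 7
x* = 7/5 = 1.4
lambda = (2*6*1.4 - 1)/5 = 3.16
Step 3: Compute optimal value.
f(x*) = 6*1.4^2 - 1*1.4 = 10.36


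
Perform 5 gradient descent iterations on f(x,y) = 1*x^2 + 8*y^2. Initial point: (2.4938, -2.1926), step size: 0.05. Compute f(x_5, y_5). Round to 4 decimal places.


Gradient descent on f(x,y) = 1*x^2 + 8*y^2.
Starting point: (2.4938, -2.1926), alpha = 0.05
Step 1: grad_x = 2*1*2.4938 = 4.9876, grad_y = 2*8*-2.1926 = -35.0816
  x_1 = 2.4938 - 0.05*4.9876 = 2.2444
  y_1 = -2.1926 - 0.05*-35.0816 = -0.4385
Step 2: grad_x = 2*1*2.2444 = 4.4888, grad_y = 2*8*-0.4385 = -7.0163
  x_2 = 2.2444 - 0.05*4.4888 = 2.02
  y_2 = -0.4385 - 0.05*-7.0163 = -0.0877
Step 3: grad_x = 2*1*2.02 = 4.04, grad_y = 2*8*-0.0877 = -1.4033
  x_3 = 2.02 - 0.05*4.04 = 1.818
  y_3 = -0.0877 - 0.05*-1.4033 = -0.0175
Step 4: grad_x = 2*1*1.818 = 3.636, grad_y = 2*8*-0.0175 = -0.2807
  x_4 = 1.818 - 0.05*3.636 = 1.6362
  y_4 = -0.0175 - 0.05*-0.2807 = -0.0035
Step 5: grad_x = 2*1*1.6362 = 3.2724, grad_y = 2*8*-0.0035 = -0.0561
  x_5 = 1.6362 - 0.05*3.2724 = 1.4726
  y_5 = -0.0035 - 0.05*-0.0561 = -0.0007
f(1.4726, -0.0007) = 1*1.4726^2 + 8*(-0.0007)^2 = 2.1684


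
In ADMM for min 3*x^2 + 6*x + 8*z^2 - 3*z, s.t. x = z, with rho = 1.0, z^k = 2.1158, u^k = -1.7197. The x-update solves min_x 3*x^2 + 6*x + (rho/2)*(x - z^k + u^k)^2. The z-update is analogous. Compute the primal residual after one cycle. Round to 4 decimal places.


ADMM iteration with rho = 1.0, z^k = 2.1158, u^k = -1.7197
Step 1: x-update.
Minimize 3*x^2 + 6*x + (1.0/2)*(x - 2.1158 - 1.7197)^2
FOC: (2*3 + 1.0)*x = -6 + 1.0*(2.1158 + 1.7197)
x^{k+1} = -0.3092
Step 2: z-update.
Minimize 8*z^2 - 3*z + (1.0/2)*(-0.3092 - z - 1.7197)^2
FOC: (2*8 + 1.0)*z = 3 + 1.0*(-0.3092 - 1.7197)
z^{k+1} = 0.0571
Step 3: u-update.
u^{k+1} = -1.7197 - 0.3092 - 0.0571 = -2.086
Step 4: Primal residual = |-0.3092 - 0.0571| = 0.3663


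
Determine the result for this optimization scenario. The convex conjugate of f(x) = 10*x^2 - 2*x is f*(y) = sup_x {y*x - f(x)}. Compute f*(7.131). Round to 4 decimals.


f*(y) = sup_x {y*x - a*x^2 - b*x} = sup_x {(y-b)*x - a*x^2}
FOC: (y - b) - 2a*x = 0 => x* = (y - b)/(2a)
x* = (7.131 + 2)/(2*10) = 0.4566
f*(7.131) = (y-b)^2/(4a) = (7.131 + 2)^2/(4*10)
= 83.3752/40 = 2.0844


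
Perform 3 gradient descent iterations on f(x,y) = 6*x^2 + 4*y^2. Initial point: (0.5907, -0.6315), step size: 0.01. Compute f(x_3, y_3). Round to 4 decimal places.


Gradient descent on f(x,y) = 6*x^2 + 4*y^2.
Starting point: (0.5907, -0.6315), alpha = 0.01
Step 1: grad_x = 2*6*0.5907 = 7.0884, grad_y = 2*4*-0.6315 = -5.052
  x_1 = 0.5907 - 0.01*7.0884 = 0.5198
  y_1 = -0.6315 - 0.01*-5.052 = -0.581
Step 2: grad_x = 2*6*0.5198 = 6.2378, grad_y = 2*4*-0.581 = -4.6478
  x_2 = 0.5198 - 0.01*6.2378 = 0.4574
  y_2 = -0.581 - 0.01*-4.6478 = -0.5345
Step 3: grad_x = 2*6*0.4574 = 5.4893, grad_y = 2*4*-0.5345 = -4.276
  x_3 = 0.4574 - 0.01*5.4893 = 0.4025
  y_3 = -0.5345 - 0.01*-4.276 = -0.4917
f(0.4025, -0.4917) = 6*0.4025^2 + 4*(-0.4917)^2 = 1.9395


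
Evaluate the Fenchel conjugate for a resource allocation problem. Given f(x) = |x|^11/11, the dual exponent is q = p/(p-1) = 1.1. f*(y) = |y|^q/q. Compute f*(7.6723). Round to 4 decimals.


The conjugate exponent q satisfies 1/p + 1/q = 1.
p = 11, so q = 11/(11 - 1) = 1.1
|y|^q = 7.6723^1.1 = 9.4063
f*(7.6723) = 9.4063 / 1.1 = 8.5512


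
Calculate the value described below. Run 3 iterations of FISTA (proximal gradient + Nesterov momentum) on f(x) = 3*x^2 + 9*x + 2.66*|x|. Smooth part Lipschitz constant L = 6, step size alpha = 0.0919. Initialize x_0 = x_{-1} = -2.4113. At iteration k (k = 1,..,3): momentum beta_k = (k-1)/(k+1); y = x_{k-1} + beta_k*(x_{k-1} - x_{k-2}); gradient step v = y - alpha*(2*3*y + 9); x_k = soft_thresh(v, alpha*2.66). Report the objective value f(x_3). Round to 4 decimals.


FISTA on f(x) = 3*x^2 + 9*x + 2.66*|x|
L = 6, alpha = 0.0919
Iteration 1: beta = 0.0, y = -2.4113 + 0.0*(-2.4113 + 2.4113) = -2.4113
  grad(y) = -5.4678, v = y - alpha*grad = -1.9088
  prox(v) = soft_thresh(-1.9088, 0.2445) = -1.6644
Iteration 2: beta = 0.3333, y = -1.6644 + 0.3333*(-1.6644 + 2.4113) = -1.4154
  grad(y) = 0.5078, v = y - alpha*grad = -1.462
  prox(v) = soft_thresh(-1.462, 0.2445) = -1.2176
Iteration 3: beta = 0.5, y = -1.2176 + 0.5*(-1.2176 + 1.6644) = -0.9942
  grad(y) = 3.0348, v = y - alpha*grad = -1.2731
  prox(v) = soft_thresh(-1.2731, 0.2445) = -1.0286
f(x_3) = 3*(-1.0286)^2 + 9*(-1.0286) + 2.66*|-1.0286| = -3.3473


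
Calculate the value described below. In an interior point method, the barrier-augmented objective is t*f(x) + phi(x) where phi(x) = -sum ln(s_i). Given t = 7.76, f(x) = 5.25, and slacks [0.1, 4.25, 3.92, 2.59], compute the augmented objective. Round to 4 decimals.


Step 1: Compute log-barrier.
ln values: [-2.3026, 1.4469, 1.3661, 0.9517]
phi = -(-2.3026 + 1.4469 + 1.3661 + 0.9517) = -1.4621
Step 2: Compute augmented objective.
t*f(x) = 7.76*5.25 = 40.74
Total = 40.74 - 1.4621 = 39.2779


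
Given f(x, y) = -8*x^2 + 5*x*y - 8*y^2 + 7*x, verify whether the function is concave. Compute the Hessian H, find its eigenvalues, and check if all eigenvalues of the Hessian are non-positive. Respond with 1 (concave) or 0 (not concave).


The Hessian of f(x,y) = -8*x^2 + 5*x*y - 8*y^2 + 7*x is:
H = [[-16, 5], [5, -16]]
Trace = -16 - 16 = -32
Determinant = -16*-16 - (5)^2 = 231
Discriminant = (-32)^2 - 4*231 = 100.0
Eigenvalues: lambda_1 = -21.0, lambda_2 = -11.0
The function is concave.

1


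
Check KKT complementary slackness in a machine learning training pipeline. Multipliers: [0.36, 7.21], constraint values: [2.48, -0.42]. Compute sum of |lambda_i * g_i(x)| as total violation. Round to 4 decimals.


KKT complementary slackness check:
lambda_1 * g_1 = 0.36 * 2.48 = 0.8928
lambda_2 * g_2 = 7.21 * -0.42 = -3.0282
Total violation = 0.8928 + 3.0282 = 3.921


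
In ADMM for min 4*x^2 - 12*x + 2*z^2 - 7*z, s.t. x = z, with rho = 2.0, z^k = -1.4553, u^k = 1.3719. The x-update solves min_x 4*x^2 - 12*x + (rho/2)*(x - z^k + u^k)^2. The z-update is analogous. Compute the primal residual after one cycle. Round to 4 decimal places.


ADMM iteration with rho = 2.0, z^k = -1.4553, u^k = 1.3719
Step 1: x-update.
Minimize 4*x^2 - 12*x + (2.0/2)*(x + 1.4553 + 1.3719)^2
FOC: (2*4 + 2.0)*x = 12 + 2.0*(-1.4553 - 1.3719)
x^{k+1} = 0.6346
Step 2: z-update.
Minimize 2*z^2 - 7*z + (2.0/2)*(0.6346 - z + 1.3719)^2
FOC: (2*2 + 2.0)*z = 7 + 2.0*(0.6346 + 1.3719)
z^{k+1} = 1.8355
Step 3: u-update.
u^{k+1} = 1.3719 + 0.6346 - 1.8355 = 0.171
Step 4: Primal residual = |0.6346 - 1.8355| = 1.2009


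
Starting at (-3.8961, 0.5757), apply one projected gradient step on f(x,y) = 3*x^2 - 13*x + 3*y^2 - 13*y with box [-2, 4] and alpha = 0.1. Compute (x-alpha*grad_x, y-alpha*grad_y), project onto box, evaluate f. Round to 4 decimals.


Step 1: Compute gradient at (-3.8961, 0.5757).
grad_x = 2*3*-3.8961 - 13 = -36.3766
grad_y = 2*3*0.5757 - 13 = -9.5458
Step 2: Gradient step.
x_raw = -3.8961 - 0.1*-36.3766 = -0.2584
y_raw = 0.5757 - 0.1*-9.5458 = 1.5303
Step 3: Project onto [-2, 4].
x_proj = clip(-0.2584) = -0.2584
y_proj = clip(1.5303) = 1.5303
Step 4: Evaluate f.
f(-0.2584, 1.5303) = -9.3083


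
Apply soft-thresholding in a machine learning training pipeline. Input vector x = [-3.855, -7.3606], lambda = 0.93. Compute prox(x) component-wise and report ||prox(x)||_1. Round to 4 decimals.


Soft-thresholding with lambda = 0.93:
prox(-3.855) = sign(-3.855)*max(|-3.855| - 0.93, 0) = -2.925
prox(-7.3606) = sign(-7.3606)*max(|-7.3606| - 0.93, 0) = -6.4306
prox(x) = [-2.925, -6.4306]
||prox(x)||_1 = 2.925 + 6.4306 = 9.3556


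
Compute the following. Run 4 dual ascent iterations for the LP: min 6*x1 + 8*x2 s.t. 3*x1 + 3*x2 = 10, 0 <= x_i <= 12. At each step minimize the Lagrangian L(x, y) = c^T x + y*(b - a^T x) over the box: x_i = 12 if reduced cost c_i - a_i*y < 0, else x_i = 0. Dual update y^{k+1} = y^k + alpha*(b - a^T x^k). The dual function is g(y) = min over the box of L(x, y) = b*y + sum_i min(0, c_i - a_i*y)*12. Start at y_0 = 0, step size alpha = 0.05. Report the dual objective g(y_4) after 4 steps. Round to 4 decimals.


Dual ascent for LP: min 6*x1 + 8*x2, 3*x1 + 3*x2 = 10, 0 <= x_i <= 12
Step 1: y^k = 0.0, reduced costs: (6.0, 8.0)
  x^k = (0.0, 0.0), subgradient = b - a^T x = 10.0
  y^{k+1} = 0.0 + 0.05*10.0 = 0.5
Step 2: y^k = 0.5, reduced costs: (4.5, 6.5)
  x^k = (0.0, 0.0), subgradient = b - a^T x = 10.0
  y^{k+1} = 0.5 + 0.05*10.0 = 1.0
Step 3: y^k = 1.0, reduced costs: (3.0, 5.0)
  x^k = (0.0, 0.0), subgradient = b - a^T x = 10.0
  y^{k+1} = 1.0 + 0.05*10.0 = 1.5
Step 4: y^k = 1.5, reduced costs: (1.5, 3.5)
  x^k = (0.0, 0.0), subgradient = b - a^T x = 10.0
  y^{k+1} = 1.5 + 0.05*10.0 = 2.0
Dual objective at y_4 = 2.0: reduced costs (0.0, 2.0), box minimizer x = (0.0, 0.0)
g(y_4) = b*y + (c1 - a1*y)*x1 + (c2 - a2*y)*x2 = 10*2.0 + 0.0*0.0 + 2.0*0.0 = 20.0 + 0.0 + 0.0 = 20.0


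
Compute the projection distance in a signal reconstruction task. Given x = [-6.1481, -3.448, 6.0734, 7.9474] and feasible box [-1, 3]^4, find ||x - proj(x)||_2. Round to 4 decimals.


Project each component onto [-1, 3].
clip(-6.1481) = -1.0, clip(-3.448) = -1.0, clip(6.0734) = 3.0, clip(7.9474) = 3.0
Projection = [-1.0, -1.0, 3.0, 3.0]
Squared diffs: [26.5029, 5.9927, 9.4458, 24.4768]
Distance = sqrt(66.4182) = 8.1497


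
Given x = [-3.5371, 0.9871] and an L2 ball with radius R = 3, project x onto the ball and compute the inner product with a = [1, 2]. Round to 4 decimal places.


Step 1: Compute ||x|| (intermediates to 6 decimals).
||x|| = sqrt((-3.5371)^2 + 0.9871^2) = 3.672253
Step 2: Project.
Since ||x|| > R, scale = R/||x|| = 3/3.672253 = 0.816937, proj(x) = scale * x
proj(x) = [-2.889588, 0.806399]
Step 3: Dot product.
a^T * proj(x) = 1*(-2.889588) + 2*0.806399 = -1.2768


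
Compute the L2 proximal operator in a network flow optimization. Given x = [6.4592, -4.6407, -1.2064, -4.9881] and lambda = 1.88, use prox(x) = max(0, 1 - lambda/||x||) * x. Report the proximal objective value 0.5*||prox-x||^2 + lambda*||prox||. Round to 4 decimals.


Step 1: Compute ||x||.
||x|| = 9.4654
Step 2: Compute scaling factor.
scale = max(0, 1 - 1.88/9.4654) = 0.8014
Step 3: prox(x) = [5.1763, -3.719, -0.9668, -3.9974]
||prox(x)|| = 7.5854
Step 4: Proximal objective.
0.5*||prox-x||^2 = 1.7672
lambda*||prox|| = 14.2606
Total = 16.0278


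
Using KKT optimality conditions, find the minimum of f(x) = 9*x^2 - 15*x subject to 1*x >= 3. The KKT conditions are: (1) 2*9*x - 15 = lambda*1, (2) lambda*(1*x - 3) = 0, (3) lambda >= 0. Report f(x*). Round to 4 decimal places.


Step 1: Try lambda = 0 (constraint inactive).
x_unc = 15/(2*9) = 0.8333
Check: 1*0.8333 = 0.8333 < 3 -- violated!
Step 2: Constraint must be active: 1*x = 3
x* = 3/1 = 3.0
lambda = (2*9*3.0 - 15)/1 = 39.0
Step 3: Compute optimal value.
f(x*) = 9*3.0^2 - 15*3.0 = 36.0


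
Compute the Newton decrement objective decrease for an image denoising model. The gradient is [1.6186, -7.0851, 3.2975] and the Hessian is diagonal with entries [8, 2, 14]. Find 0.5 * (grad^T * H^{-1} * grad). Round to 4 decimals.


Step 1: H is diagonal, so H^(-1) * g = [0.2023, -3.5426, 0.2355].
Step 2: g^T H^(-1) g = sum_i g_i^2 / H_ii
  = (1.6186)^2/8 + (-7.0851)^2/2 + (3.2975)^2/14
  = 0.3275 + 25.0993 + 0.7767 = 26.2035
Step 3: Objective decrease = 0.5 * g^T H^(-1) g = 13.1017


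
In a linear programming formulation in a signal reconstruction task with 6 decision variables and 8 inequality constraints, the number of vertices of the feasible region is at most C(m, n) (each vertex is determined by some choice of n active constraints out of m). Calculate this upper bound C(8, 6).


Each vertex corresponds to some choice of n active constraints out of m, so the number of vertices is at most C(m, n) = m! / (n!(m-n)!).
m = 8, n = 6
Numerator: 8 * 7 * 6 * 5 * 4 * 3
Denominator: 6! = 720
C(8, 6) = 28


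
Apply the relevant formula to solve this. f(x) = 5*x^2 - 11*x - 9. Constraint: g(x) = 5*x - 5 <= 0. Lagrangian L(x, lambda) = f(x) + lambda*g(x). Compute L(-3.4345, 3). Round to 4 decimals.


Step 1: Evaluate f(x).
f(-3.4345) = 5*(-3.4345)^2 - 11*(-3.4345) - 9 = 87.7585
Step 2: Evaluate g(x).
g(-3.4345) = 5*-3.4345 - 5 = -22.1725
Step 3: Compute Lagrangian.
L = 87.7585 + 3*-22.1725 = 21.241


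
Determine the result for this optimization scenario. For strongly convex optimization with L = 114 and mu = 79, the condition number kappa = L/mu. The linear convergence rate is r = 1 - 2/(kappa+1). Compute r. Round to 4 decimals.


Step 1: Compute the condition number.
kappa = L/mu = 114/79 = 1.443
Step 2: Compute the convergence rate.
r = 1 - 2/(kappa + 1) = 1 - 2*mu/(L + mu) = (L - mu)/(L + mu) = 35/193 = 0.1813


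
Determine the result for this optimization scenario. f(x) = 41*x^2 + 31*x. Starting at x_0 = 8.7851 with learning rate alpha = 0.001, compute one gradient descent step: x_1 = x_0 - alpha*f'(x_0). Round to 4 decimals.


We compute the gradient at x_0 and apply the update.
f'(x) = 82*x + 31
f'(8.7851) = 82*8.7851 + 31 = 751.3782
x_1 = 8.7851 - 0.001*751.3782 = 8.0337


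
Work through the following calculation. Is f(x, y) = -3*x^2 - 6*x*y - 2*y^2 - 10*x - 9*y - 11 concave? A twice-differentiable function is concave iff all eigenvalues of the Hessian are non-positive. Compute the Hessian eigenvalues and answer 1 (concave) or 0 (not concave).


The Hessian of f(x,y) = -3*x^2 - 6*x*y - 2*y^2 - 10*x - 9*y - 11 is:
H = [[-6, -6], [-6, -4]]
Trace = -6 - 4 = -10
Determinant = -6*-4 - (-6)^2 = -12
Discriminant = (-10)^2 - 4*-12 = 148.0
Eigenvalues: lambda_1 = -11.0828, lambda_2 = 1.0828
The function is not concave.

0


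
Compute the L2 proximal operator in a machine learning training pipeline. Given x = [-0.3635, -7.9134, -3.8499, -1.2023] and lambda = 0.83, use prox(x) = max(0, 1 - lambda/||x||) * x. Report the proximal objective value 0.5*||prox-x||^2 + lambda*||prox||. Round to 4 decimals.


Step 1: Compute ||x||.
||x|| = 8.8894
Step 2: Compute scaling factor.
scale = max(0, 1 - 0.83/8.8894) = 0.9066
Step 3: prox(x) = [-0.3296, -7.1745, -3.4904, -1.09]
||prox(x)|| = 8.0594
Step 4: Proximal objective.
0.5*||prox-x||^2 = 0.3445
lambda*||prox|| = 6.6893
Total = 7.0337


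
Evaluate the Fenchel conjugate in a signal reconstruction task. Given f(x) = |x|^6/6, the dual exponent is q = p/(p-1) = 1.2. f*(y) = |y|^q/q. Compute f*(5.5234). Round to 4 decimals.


The conjugate exponent q satisfies 1/p + 1/q = 1.
p = 6, so q = 6/(6 - 1) = 1.2
|y|^q = 5.5234^1.2 = 7.7741
f*(5.5234) = 7.7741 / 1.2 = 6.4784


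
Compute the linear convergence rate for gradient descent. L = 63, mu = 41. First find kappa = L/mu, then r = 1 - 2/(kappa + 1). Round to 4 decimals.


Step 1: Compute the condition number.
kappa = L/mu = 63/41 = 1.5366
Step 2: Compute the convergence rate.
r = 1 - 2/(kappa + 1) = 1 - 2*mu/(L + mu) = (L - mu)/(L + mu) = 22/104 = 0.2115


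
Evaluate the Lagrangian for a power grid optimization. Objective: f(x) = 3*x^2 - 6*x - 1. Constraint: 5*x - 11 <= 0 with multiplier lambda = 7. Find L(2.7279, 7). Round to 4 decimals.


Step 1: Evaluate f(x).
f(2.7279) = 3*2.7279^2 - 6*2.7279 - 1 = 4.9569
Step 2: Evaluate g(x).
g(2.7279) = 5*2.7279 - 11 = 2.6395
Step 3: Compute Lagrangian.
L = 4.9569 + 7*2.6395 = 23.4334


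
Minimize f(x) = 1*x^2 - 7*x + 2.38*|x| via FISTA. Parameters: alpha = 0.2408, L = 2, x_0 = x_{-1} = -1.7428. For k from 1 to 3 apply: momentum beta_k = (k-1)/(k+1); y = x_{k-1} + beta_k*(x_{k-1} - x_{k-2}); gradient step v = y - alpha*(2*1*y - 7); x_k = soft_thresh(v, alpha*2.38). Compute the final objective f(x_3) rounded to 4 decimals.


FISTA on f(x) = 1*x^2 - 7*x + 2.38*|x|
L = 2, alpha = 0.2408
Iteration 1: beta = 0.0, y = -1.7428 + 0.0*(-1.7428 + 1.7428) = -1.7428
  grad(y) = -10.4856, v = y - alpha*grad = 0.7821
  prox(v) = soft_thresh(0.7821, 0.5731) = 0.209
Iteration 2: beta = 0.3333, y = 0.209 + 0.3333*(0.209 + 1.7428) = 0.8596
  grad(y) = -5.2807, v = y - alpha*grad = 2.1312
  prox(v) = soft_thresh(2.1312, 0.5731) = 1.5581
Iteration 3: beta = 0.5, y = 1.5581 + 0.5*(1.5581 - 0.209) = 2.2327
  grad(y) = -2.5346, v = y - alpha*grad = 2.843
  prox(v) = soft_thresh(2.843, 0.5731) = 2.2699
f(x_3) = 1*2.2699^2 - 7*2.2699 + 2.38*|2.2699| = -5.3345


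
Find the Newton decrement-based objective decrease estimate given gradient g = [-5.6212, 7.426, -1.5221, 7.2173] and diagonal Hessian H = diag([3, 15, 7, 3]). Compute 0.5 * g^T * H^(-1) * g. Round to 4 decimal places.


Step 1: H is diagonal, so H^(-1) * g = [-1.8737, 0.4951, -0.2174, 2.4058].
Step 2: g^T H^(-1) g = sum_i g_i^2 / H_ii
  = (-5.6212)^2/3 + (7.426)^2/15 + (-1.5221)^2/7 + (7.2173)^2/3
  = 10.5326 + 3.6764 + 0.331 + 17.3631 = 31.9031
Step 3: Objective decrease = 0.5 * g^T H^(-1) g = 15.9516


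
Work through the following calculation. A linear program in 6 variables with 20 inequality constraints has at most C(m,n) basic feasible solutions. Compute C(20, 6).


Each vertex corresponds to some choice of n active constraints out of m, so the number of vertices is at most C(m, n) = m! / (n!(m-n)!).
m = 20, n = 6
Numerator: 20 * 19 * 18 * 17 * 16 * 15
Denominator: 6! = 720
C(20, 6) = 38760


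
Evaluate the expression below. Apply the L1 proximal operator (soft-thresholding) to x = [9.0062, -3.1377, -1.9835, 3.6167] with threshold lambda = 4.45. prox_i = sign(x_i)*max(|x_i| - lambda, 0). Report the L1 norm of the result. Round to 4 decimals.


Soft-thresholding with lambda = 4.45:
prox(9.0062) = sign(9.0062)*max(|9.0062| - 4.45, 0) = 4.5562
prox(-3.1377) = sign(-3.1377)*max(|-3.1377| - 4.45, 0) = 0.0
prox(-1.9835) = sign(-1.9835)*max(|-1.9835| - 4.45, 0) = 0.0
prox(3.6167) = sign(3.6167)*max(|3.6167| - 4.45, 0) = 0.0
prox(x) = [4.5562, 0.0, 0.0, 0.0]
||prox(x)||_1 = 4.5562 + 0.0 + 0.0 + 0.0 = 4.5562


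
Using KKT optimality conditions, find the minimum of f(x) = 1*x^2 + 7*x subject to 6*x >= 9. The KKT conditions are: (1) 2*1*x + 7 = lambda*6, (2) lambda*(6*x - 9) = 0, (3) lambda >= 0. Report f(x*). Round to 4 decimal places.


Step 1: Try lambda = 0 (constraint inactive).
x_unc = -7/(2*1) = -3.5
Check: 6*-3.5 = -21.0 < 9 -- violated!
Step 2: Constraint must be active: 6*x = 9
x* = 9/6 = 1.5
lambda = (2*1*1.5 + 7)/6 = 1.6667
Step 3: Compute optimal value.
f(x*) = 1*1.5^2 + 7*1.5 = 12.75


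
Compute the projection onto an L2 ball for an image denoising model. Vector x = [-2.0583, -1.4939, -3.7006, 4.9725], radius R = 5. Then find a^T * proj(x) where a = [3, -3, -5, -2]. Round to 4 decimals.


Step 1: Compute ||x|| (intermediates to 6 decimals).
||x|| = sqrt((-2.0583)^2 + (-1.4939)^2 + (-3.7006)^2 + 4.9725^2) = 6.69989
Step 2: Project.
Since ||x|| > R, scale = R/||x|| = 5/6.69989 = 0.746281, proj(x) = scale * x
proj(x) = [-1.53607, -1.114869, -2.761687, 3.710882]
Step 3: Dot product.
a^T * proj(x) = 3*(-1.53607) - 3*(-1.114869) - 5*(-2.761687) - 2*3.710882 = 5.1231


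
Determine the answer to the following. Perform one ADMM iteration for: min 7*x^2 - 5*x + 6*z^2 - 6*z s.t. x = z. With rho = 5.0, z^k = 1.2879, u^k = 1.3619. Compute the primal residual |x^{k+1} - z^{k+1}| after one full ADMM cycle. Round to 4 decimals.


ADMM iteration with rho = 5.0, z^k = 1.2879, u^k = 1.3619
Step 1: x-update.
Minimize 7*x^2 - 5*x + (5.0/2)*(x - 1.2879 + 1.3619)^2
FOC: (2*7 + 5.0)*x = 5 + 5.0*(1.2879 - 1.3619)
x^{k+1} = 0.2437
Step 2: z-update.
Minimize 6*z^2 - 6*z + (5.0/2)*(0.2437 - z + 1.3619)^2
FOC: (2*6 + 5.0)*z = 6 + 5.0*(0.2437 + 1.3619)
z^{k+1} = 0.8252
Step 3: u-update.
u^{k+1} = 1.3619 + 0.2437 - 0.8252 = 0.7804
Step 4: Primal residual = |0.2437 - 0.8252| = 0.5815


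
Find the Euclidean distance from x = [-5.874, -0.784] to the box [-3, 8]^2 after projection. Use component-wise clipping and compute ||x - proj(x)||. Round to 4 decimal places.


Project each component onto [-3, 8].
clip(-5.874) = -3.0, clip(-0.784) = -0.784
Projection = [-3.0, -0.784]
Squared diffs: [8.2599, 0.0]
Distance = sqrt(8.2599) = 2.874


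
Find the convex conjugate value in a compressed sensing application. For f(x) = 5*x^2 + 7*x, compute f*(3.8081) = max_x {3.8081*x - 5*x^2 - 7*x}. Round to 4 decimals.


f*(y) = sup_x {y*x - a*x^2 - b*x} = sup_x {(y-b)*x - a*x^2}
FOC: (y - b) - 2a*x = 0 => x* = (y - b)/(2a)
x* = (3.8081 - 7)/(2*5) = -0.3192
f*(3.8081) = (y-b)^2/(4a) = (3.8081 - 7)^2/(4*5)
= 10.1882/20 = 0.5094


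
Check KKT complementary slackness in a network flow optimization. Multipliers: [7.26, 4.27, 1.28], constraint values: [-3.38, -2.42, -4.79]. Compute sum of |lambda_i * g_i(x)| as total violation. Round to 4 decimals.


KKT complementary slackness check:
lambda_1 * g_1 = 7.26 * -3.38 = -24.5388
lambda_2 * g_2 = 4.27 * -2.42 = -10.3334
lambda_3 * g_3 = 1.28 * -4.79 = -6.1312
Total violation = 24.5388 + 10.3334 + 6.1312 = 41.0034


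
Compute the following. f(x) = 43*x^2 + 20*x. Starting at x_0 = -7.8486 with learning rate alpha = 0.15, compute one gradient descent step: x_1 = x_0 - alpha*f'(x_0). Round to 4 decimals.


We compute the gradient at x_0 and apply the update.
f'(x) = 86*x + 20
f'(-7.8486) = 86*-7.8486 + 20 = -654.9796
x_1 = -7.8486 - 0.15*-654.9796 = 90.3983


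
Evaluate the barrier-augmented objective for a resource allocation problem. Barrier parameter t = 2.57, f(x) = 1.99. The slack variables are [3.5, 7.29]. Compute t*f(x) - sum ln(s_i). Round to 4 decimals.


Step 1: Compute log-barrier.
ln values: [1.2528, 1.9865]
phi = -(1.2528 + 1.9865) = -3.2393
Step 2: Compute augmented objective.
t*f(x) = 2.57*1.99 = 5.1143
Total = 5.1143 - 3.2393 = 1.875


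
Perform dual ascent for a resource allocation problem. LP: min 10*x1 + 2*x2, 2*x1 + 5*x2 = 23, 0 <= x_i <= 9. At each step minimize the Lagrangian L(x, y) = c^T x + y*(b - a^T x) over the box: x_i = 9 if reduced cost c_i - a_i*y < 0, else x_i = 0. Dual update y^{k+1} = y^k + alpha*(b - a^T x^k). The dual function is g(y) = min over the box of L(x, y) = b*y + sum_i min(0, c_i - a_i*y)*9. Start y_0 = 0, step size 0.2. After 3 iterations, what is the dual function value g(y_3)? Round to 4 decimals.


Dual ascent for LP: min 10*x1 + 2*x2, 2*x1 + 5*x2 = 23, 0 <= x_i <= 9
Step 1: y^k = 0.0, reduced costs: (10.0, 2.0)
  x^k = (0.0, 0.0), subgradient = b - a^T x = 23.0
  y^{k+1} = 0.0 + 0.2*23.0 = 4.6
Step 2: y^k = 4.6, reduced costs: (0.8, -21.0)
  x^k = (0.0, 9.0), subgradient = b - a^T x = -22.0
  y^{k+1} = 4.6 + 0.2*-22.0 = 0.2
Step 3: y^k = 0.2, reduced costs: (9.6, 1.0)
  x^k = (0.0, 0.0), subgradient = b - a^T x = 23.0
  y^{k+1} = 0.2 + 0.2*23.0 = 4.8
Dual objective at y_3 = 4.8: reduced costs (0.4, -22.0), box minimizer x = (0.0, 9.0)
g(y_3) = b*y + (c1 - a1*y)*x1 + (c2 - a2*y)*x2 = 23*4.8 + 0.4*0.0 + (-22.0)*9.0 = 110.4 + 0.0 - 198.0 = -87.6


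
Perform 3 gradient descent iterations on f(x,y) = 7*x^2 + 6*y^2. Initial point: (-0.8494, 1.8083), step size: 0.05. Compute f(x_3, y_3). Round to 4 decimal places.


Gradient descent on f(x,y) = 7*x^2 + 6*y^2.
Starting point: (-0.8494, 1.8083), alpha = 0.05
Step 1: grad_x = 2*7*-0.8494 = -11.8916, grad_y = 2*6*1.8083 = 21.6996
  x_1 = -0.8494 - 0.05*-11.8916 = -0.2548
  y_1 = 1.8083 - 0.05*21.6996 = 0.7233
Step 2: grad_x = 2*7*-0.2548 = -3.5675, grad_y = 2*6*0.7233 = 8.6798
  x_2 = -0.2548 - 0.05*-3.5675 = -0.0764
  y_2 = 0.7233 - 0.05*8.6798 = 0.2893
Step 3: grad_x = 2*7*-0.0764 = -1.0702, grad_y = 2*6*0.2893 = 3.4719
  x_3 = -0.0764 - 0.05*-1.0702 = -0.0229
  y_3 = 0.2893 - 0.05*3.4719 = 0.1157
f(-0.0229, 0.1157) = 7*(-0.0229)^2 + 6*0.1157^2 = 0.084
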